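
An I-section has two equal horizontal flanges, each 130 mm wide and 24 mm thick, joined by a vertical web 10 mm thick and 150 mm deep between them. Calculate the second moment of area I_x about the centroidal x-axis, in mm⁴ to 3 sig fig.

I_x ≈ 5.03 × 10⁷ mm⁴

Break the section into simple shapes (no overlaps), measuring from the bottom-left corner of the bounding box.
Bottom flange: 130 × 24, A = 3 120 mm², y = 12 mm, Ī = 149 760 mm⁴.
Web: 10 × 150, A = 1 500 mm², y = 99 mm, Ī = 2 812 500 mm⁴.
Top flange: 130 × 24, A = 3 120 mm², y = 186 mm, Ī = 149 760 mm⁴.
By symmetry the centroid is at mid-height, ȳ = 99 mm.
Transfer each piece to the centroidal x-axis using Ī + A·d² with d = y − 99:
  bottom flange: d = -87 mm → contributes +23 765 040 mm⁴
  web: d = 0 mm → contributes +2 812 500 mm⁴
  top flange: d = 87 mm → contributes +23 765 040 mm⁴
Total I = 50 342 580 mm⁴.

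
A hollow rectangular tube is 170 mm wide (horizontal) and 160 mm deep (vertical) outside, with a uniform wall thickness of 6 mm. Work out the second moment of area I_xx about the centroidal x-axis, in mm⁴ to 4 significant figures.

I_xx ≈ 1.534 × 10⁷ mm⁴

Treat the section as a set of non-overlapping primitives; coordinates are from the bounding-box lower-left.
Outer rectangle: 170 × 160, A = 27 200 mm², y = 80 mm, Ī = 58 026 667 mm⁴.
Inner void (subtracted): 158 × 148, A = 23 384 mm², y = 80 mm, Ī = 42 683 595 mm⁴.
By symmetry the centroid is at mid-height, ȳ = 80 mm.
All pieces are centred on the centroidal x-axis, so I = ΣĪ (holes subtracted) = 15 343 072 mm⁴.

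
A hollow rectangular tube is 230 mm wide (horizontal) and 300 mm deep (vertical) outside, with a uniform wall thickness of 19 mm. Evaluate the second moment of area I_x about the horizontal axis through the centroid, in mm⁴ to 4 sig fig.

I_x ≈ 2.297 × 10⁸ mm⁴

Treat the section as a set of non-overlapping primitives; coordinates are from the bounding-box lower-left.
Outer rectangle: 230 × 300, A = 69 000 mm², y = 150 mm, Ī = 517 500 000 mm⁴.
Inner void (subtracted): 192 × 262, A = 50 304 mm², y = 150 mm, Ī = 287 755 648 mm⁴.
By symmetry the centroid is at mid-height, ȳ = 150 mm.
All pieces are centred on the horizontal axis through the centroid, so I = ΣĪ (holes subtracted) = 229 744 352 mm⁴.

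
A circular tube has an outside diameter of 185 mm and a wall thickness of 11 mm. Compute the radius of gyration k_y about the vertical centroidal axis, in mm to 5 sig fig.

k_y ≈ 61.641 mm

Decompose the section into non-overlapping parts with the origin at the bottom-left of its bounding rectangle.
Outer circle: ⌀185, A = 26880.25 mm², x = 92.5 mm, Ī = 57 498 539 mm⁴.
Bore (subtracted): ⌀163, A = 20867.24 mm², x = 92.5 mm, Ī = 34 651 363 mm⁴.
By symmetry the centroid is at mid-width, x̄ = 92.5 mm.
All pieces are centred on the vertical centroidal axis, so I = ΣĪ (holes subtracted) = 22 847 177 mm⁴.
Radius of gyration: k = √(I/A) = √(22 847 177 / 6013.008) = 61.6411 mm.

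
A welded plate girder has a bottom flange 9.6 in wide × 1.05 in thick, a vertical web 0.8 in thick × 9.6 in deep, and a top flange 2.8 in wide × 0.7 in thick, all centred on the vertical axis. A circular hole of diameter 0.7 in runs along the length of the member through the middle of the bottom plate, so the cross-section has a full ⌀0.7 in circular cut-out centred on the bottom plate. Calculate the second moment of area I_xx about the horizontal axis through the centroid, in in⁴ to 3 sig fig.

I_xx ≈ 298 in⁴

Decompose the section into non-overlapping parts with the origin at the bottom-left of its bounding rectangle.
Bottom plate: 9.6 × 1.05, A = 10.08 in², y = 0.525 in, Ī = 0.9261 in⁴.
Web plate: 0.8 × 9.6, A = 7.68 in², y = 5.85 in, Ī = 58.982 in⁴.
Top plate: 2.8 × 0.7, A = 1.96 in², y = 11 in, Ī = 0.080033 in⁴.
Hole (subtracted): ⌀0.7, A = 0.38485 in², y = 0.525 in, Ī = 0.011786 in⁴.
Centroid: ȳ = ΣA·y / ΣA = 3.702 in.
Transfer each piece to the horizontal axis through the centroid using Ī + A·d² with d = y − 3.702:
  bottom plate: d = -3.177 in → contributes +102.66 in⁴
  web plate: d = 2.148 in → contributes +94.419 in⁴
  top plate: d = 7.298 in → contributes +104.47 in⁴
  hole: d = -3.177 in → contributes −3.8961 in⁴
Total I = 297.66 in⁴.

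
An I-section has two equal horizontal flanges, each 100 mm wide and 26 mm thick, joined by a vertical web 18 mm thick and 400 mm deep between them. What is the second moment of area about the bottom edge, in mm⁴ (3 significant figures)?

Break the section into simple shapes (no overlaps), measuring from the bottom-left corner of the bounding box.
Bottom flange: 100 × 26, A = 2 600 mm², y = 13 mm, Ī = 146 467 mm⁴.
Web: 18 × 400, A = 7 200 mm², y = 226 mm, Ī = 96 000 000 mm⁴.
Top flange: 100 × 26, A = 2 600 mm², y = 439 mm, Ī = 146 467 mm⁴.
Transfer each piece to the base of the section using Ī + A·d² with d = y − 0:
  bottom flange: d = 13 mm → contributes +585 867 mm⁴
  web: d = 226 mm → contributes +463 747 200 mm⁴
  top flange: d = 439 mm → contributes +501 221 067 mm⁴
Total I = 965 554 133 mm⁴.

I_base ≈ 9.66 × 10⁸ mm⁴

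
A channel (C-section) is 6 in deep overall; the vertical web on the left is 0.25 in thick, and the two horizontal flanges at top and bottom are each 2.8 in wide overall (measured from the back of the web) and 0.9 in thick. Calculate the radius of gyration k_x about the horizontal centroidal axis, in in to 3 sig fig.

Break the section into simple shapes (no overlaps), measuring from the bottom-left corner of the bounding box.
Web: 0.25 × 6, A = 1.5 in², y = 3 in, Ī = 4.5 in⁴.
Top flange (beyond web): 2.55 × 0.9, A = 2.295 in², y = 5.55 in, Ī = 0.15491 in⁴.
Bottom flange (beyond web): 2.55 × 0.9, A = 2.295 in², y = 0.45 in, Ī = 0.15491 in⁴.
By symmetry the centroid is at mid-height, ȳ = 3 in.
Transfer each piece to the horizontal centroidal axis using Ī + A·d² with d = y − 3:
  web: d = 0 in → contributes +4.5 in⁴
  top flange (beyond web): d = 2.55 in → contributes +15.078 in⁴
  bottom flange (beyond web): d = -2.55 in → contributes +15.078 in⁴
Total I = 34.656 in⁴.
Radius of gyration: k = √(I/A) = √(34.656 / 6.09) = 2.3855 in.

k_x ≈ 2.39 in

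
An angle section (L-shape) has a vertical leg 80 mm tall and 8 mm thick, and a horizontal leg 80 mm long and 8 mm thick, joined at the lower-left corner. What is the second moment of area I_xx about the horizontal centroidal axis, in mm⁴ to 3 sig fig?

Decompose the section into non-overlapping parts with the origin at the bottom-left of its bounding rectangle.
Vertical leg: 8 × 80, A = 640 mm², y = 40 mm, Ī = 341 333 mm⁴.
Horizontal leg (remainder): 72 × 8, A = 576 mm², y = 4 mm, Ī = 3 072 mm⁴.
Centroid: ȳ = ΣA·y / ΣA = 22.947 mm.
Transfer each piece to the horizontal centroidal axis using Ī + A·d² with d = y − 22.947:
  vertical leg: d = 17.053 mm → contributes +527 440 mm⁴
  horizontal leg (remainder): d = -18.947 mm → contributes +209 858 mm⁴
Total I = 737 298 mm⁴.

I_xx ≈ 7.37 × 10⁵ mm⁴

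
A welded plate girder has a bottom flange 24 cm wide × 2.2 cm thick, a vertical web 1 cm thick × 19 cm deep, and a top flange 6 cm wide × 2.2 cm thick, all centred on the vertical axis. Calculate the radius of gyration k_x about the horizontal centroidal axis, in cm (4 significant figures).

Treat the section as a set of non-overlapping primitives; coordinates are from the bounding-box lower-left.
Bottom plate: 24 × 2.2, A = 52.8 cm², y = 1.1 cm, Ī = 21.296 cm⁴.
Web plate: 1 × 19, A = 19 cm², y = 11.7 cm, Ī = 571.583 cm⁴.
Top plate: 6 × 2.2, A = 13.2 cm², y = 22.3 cm, Ī = 5.324 cm⁴.
Centroid: ȳ = ΣA·y / ΣA = 6.76165 cm.
Transfer each piece to the horizontal centroidal axis using Ī + A·d² with d = y − 6.76165:
  bottom plate: d = -5.66165 cm → contributes +1713.76 cm⁴
  web plate: d = 4.93835 cm → contributes +1034.94 cm⁴
  top plate: d = 15.5384 cm → contributes +3192.34 cm⁴
Total I = 5941.04 cm⁴.
Radius of gyration: k = √(I/A) = √(5941.04 / 85) = 8.3603 cm.

k_x ≈ 8.360 cm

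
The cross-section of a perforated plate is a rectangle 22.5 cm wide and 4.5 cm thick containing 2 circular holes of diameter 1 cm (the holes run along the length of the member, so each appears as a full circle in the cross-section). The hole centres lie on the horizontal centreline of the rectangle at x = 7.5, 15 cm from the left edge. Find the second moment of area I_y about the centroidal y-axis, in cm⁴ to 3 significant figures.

I_y ≈ 4250 cm⁴

Split into non-overlapping primitives; take the origin at the lower-left of the bounding box.
Plate: 22.5 × 4.5, A = 101.25 cm², x = 11.25 cm, Ī = 4271.5 cm⁴.
Hole 1 (subtracted): ⌀1, A = 0.7854 cm², x = 7.5 cm, Ī = 0.049087 cm⁴.
Hole 2 (subtracted): ⌀1, A = 0.7854 cm², x = 15 cm, Ī = 0.049087 cm⁴.
By symmetry the centroid is at mid-width, x̄ = 11.25 cm.
Transfer each piece to the centroidal y-axis using Ī + A·d² with d = x − 11.25:
  plate: d = 0 cm → contributes +4271.5 cm⁴
  hole 1: d = -3.75 cm → contributes −11.094 cm⁴
  hole 2: d = 3.75 cm → contributes −11.094 cm⁴
Total I = 4249.3 cm⁴.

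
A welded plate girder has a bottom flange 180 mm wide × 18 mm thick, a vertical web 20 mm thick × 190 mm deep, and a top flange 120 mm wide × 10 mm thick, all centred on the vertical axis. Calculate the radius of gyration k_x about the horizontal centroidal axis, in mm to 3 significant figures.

Split into non-overlapping primitives; take the origin at the lower-left of the bounding box.
Bottom plate: 180 × 18, A = 3 240 mm², y = 9 mm, Ī = 87 480 mm⁴.
Web plate: 20 × 190, A = 3 800 mm², y = 113 mm, Ī = 11 431 667 mm⁴.
Top plate: 120 × 10, A = 1 200 mm², y = 213 mm, Ī = 10 000 mm⁴.
Centroid: ȳ = ΣA·y / ΣA = 86.67 mm.
Transfer each piece to the horizontal centroidal axis using Ī + A·d² with d = y − 86.67:
  bottom plate: d = -77.67 mm → contributes +19 633 149 mm⁴
  web plate: d = 26.33 mm → contributes +14 066 108 mm⁴
  top plate: d = 126.33 mm → contributes +19 161 152 mm⁴
Total I = 52 860 409 mm⁴.
Radius of gyration: k = √(I/A) = √(52 860 409 / 8 240) = 80.094 mm.

k_x ≈ 80.1 mm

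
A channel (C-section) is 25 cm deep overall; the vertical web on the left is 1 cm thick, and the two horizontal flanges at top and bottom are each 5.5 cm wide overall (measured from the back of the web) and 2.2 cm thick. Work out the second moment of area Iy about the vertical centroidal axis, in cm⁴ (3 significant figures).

Iy ≈ 119 cm⁴

Decompose the section into non-overlapping parts with the origin at the bottom-left of its bounding rectangle.
Web: 1 × 25, A = 25 cm², x = 0.5 cm, Ī = 2.0833 cm⁴.
Top flange (beyond web): 4.5 × 2.2, A = 9.9 cm², x = 3.25 cm, Ī = 16.706 cm⁴.
Bottom flange (beyond web): 4.5 × 2.2, A = 9.9 cm², x = 3.25 cm, Ī = 16.706 cm⁴.
Centroid: x̄ = ΣA·x / ΣA = 1.7154 cm.
Transfer each piece to the vertical centroidal axis using Ī + A·d² with d = x − 1.7154:
  web: d = -1.2154 cm → contributes +39.013 cm⁴
  top flange (beyond web): d = 1.5346 cm → contributes +40.021 cm⁴
  bottom flange (beyond web): d = 1.5346 cm → contributes +40.021 cm⁴
Total I = 119.05 cm⁴.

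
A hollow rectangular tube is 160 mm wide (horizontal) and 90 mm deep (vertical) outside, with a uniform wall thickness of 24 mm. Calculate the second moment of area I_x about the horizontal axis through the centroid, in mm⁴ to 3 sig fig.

I_x ≈ 9.03 × 10⁶ mm⁴

Decompose the section into non-overlapping parts with the origin at the bottom-left of its bounding rectangle.
Outer rectangle: 160 × 90, A = 14 400 mm², y = 45 mm, Ī = 9 720 000 mm⁴.
Inner void (subtracted): 112 × 42, A = 4 704 mm², y = 45 mm, Ī = 691 488 mm⁴.
By symmetry the centroid is at mid-height, ȳ = 45 mm.
All pieces are centred on the horizontal axis through the centroid, so I = ΣĪ (holes subtracted) = 9 028 512 mm⁴.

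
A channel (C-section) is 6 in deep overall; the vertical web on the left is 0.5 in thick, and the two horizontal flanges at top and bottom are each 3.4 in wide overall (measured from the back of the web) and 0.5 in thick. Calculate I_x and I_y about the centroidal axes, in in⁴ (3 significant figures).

I_x ≈ 31.0 in⁴, I_y ≈ 6.36 in⁴

Break the section into simple shapes (no overlaps), measuring from the bottom-left corner of the bounding box.
Web: 0.5 × 6, A = 3 in², y = 3 in, Ī = 9 in⁴.
Top flange (beyond web): 2.9 × 0.5, A = 1.45 in², y = 5.75 in, Ī = 0.030208 in⁴.
Bottom flange (beyond web): 2.9 × 0.5, A = 1.45 in², y = 0.25 in, Ī = 0.030208 in⁴.
By symmetry the centroid is at mid-height, ȳ = 3 in.
Transfer each piece to the centroidal x-axis using Ī + A·d² with d = y − 3:
  web: d = 0 in → contributes +9 in⁴
  top flange (beyond web): d = 2.75 in → contributes +10.996 in⁴
  bottom flange (beyond web): d = -2.75 in → contributes +10.996 in⁴
Total I = 30.992 in⁴.
For the y-axis: x̄ = 1.0856 in.
Repeating about the centroidal y-axis gives I_y = 6.3564 in⁴.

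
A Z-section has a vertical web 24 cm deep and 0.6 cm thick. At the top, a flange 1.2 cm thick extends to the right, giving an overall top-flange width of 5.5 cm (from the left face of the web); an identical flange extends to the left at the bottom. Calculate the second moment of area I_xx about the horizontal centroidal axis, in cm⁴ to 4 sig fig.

Treat the section as a set of non-overlapping primitives; coordinates are from the bounding-box lower-left.
Web: 0.6 × 24, A = 14.4 cm², y = 12 cm, Ī = 691.2 cm⁴.
Top flange (beyond web): 4.9 × 1.2, A = 5.88 cm², y = 23.4 cm, Ī = 0.7056 cm⁴.
Bottom flange (beyond web): 4.9 × 1.2, A = 5.88 cm², y = 0.6 cm, Ī = 0.7056 cm⁴.
Centroid: ȳ = ΣA·y / ΣA = 12 cm.
Transfer each piece to the horizontal centroidal axis using Ī + A·d² with d = y − 12:
  web: d = 0 cm → contributes +691.2 cm⁴
  top flange (beyond web): d = 11.4 cm → contributes +764.87 cm⁴
  bottom flange (beyond web): d = -11.4 cm → contributes +764.87 cm⁴
Total I = 2220.94 cm⁴.

I_xx ≈ 2221 cm⁴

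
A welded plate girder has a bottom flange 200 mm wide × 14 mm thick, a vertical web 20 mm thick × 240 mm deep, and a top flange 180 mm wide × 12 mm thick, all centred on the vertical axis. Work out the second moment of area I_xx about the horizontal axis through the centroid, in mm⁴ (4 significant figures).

Break the section into simple shapes (no overlaps), measuring from the bottom-left corner of the bounding box.
Bottom plate: 200 × 14, A = 2 800 mm², y = 7 mm, Ī = 45733.3 mm⁴.
Web plate: 20 × 240, A = 4 800 mm², y = 134 mm, Ī = 23 040 000 mm⁴.
Top plate: 180 × 12, A = 2 160 mm², y = 260 mm, Ī = 25 920 mm⁴.
Centroid: ȳ = ΣA·y / ΣA = 125.451 mm.
Transfer each piece to the horizontal axis through the centroid using Ī + A·d² with d = y − 125.451:
  bottom plate: d = -118.451 mm → contributes +39 331 404 mm⁴
  web plate: d = 8.54918 mm → contributes +23 390 825 mm⁴
  top plate: d = 134.549 mm → contributes +39 129 441 mm⁴
Total I = 101 851 670 mm⁴.

I_xx ≈ 1.019 × 10⁸ mm⁴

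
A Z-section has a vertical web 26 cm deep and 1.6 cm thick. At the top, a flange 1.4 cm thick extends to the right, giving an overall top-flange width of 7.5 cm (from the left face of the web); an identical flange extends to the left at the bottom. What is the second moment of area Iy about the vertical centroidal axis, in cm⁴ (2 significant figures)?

Iy ≈ 290 cm⁴

Break the section into simple shapes (no overlaps), measuring from the bottom-left corner of the bounding box.
Web: 1.6 × 26, A = 41.6 cm², x = 6.7 cm, Ī = 8.875 cm⁴.
Top flange (beyond web): 5.9 × 1.4, A = 8.26 cm², x = 10.45 cm, Ī = 23.96 cm⁴.
Bottom flange (beyond web): 5.9 × 1.4, A = 8.26 cm², x = 2.95 cm, Ī = 23.96 cm⁴.
Centroid: x̄ = ΣA·x / ΣA = 6.7 cm.
Transfer each piece to the vertical centroidal axis using Ī + A·d² with d = x − 6.7:
  web: d = 0 cm → contributes +8.875 cm⁴
  top flange (beyond web): d = 3.75 cm → contributes +140.1 cm⁴
  bottom flange (beyond web): d = -3.75 cm → contributes +140.1 cm⁴
Total I = 289.1 cm⁴.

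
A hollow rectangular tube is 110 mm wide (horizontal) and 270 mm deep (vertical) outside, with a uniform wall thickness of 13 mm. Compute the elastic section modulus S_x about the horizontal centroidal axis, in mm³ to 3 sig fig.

Break the section into simple shapes (no overlaps), measuring from the bottom-left corner of the bounding box.
Outer rectangle: 110 × 270, A = 29 700 mm², y = 135 mm, Ī = 180 427 500 mm⁴.
Inner void (subtracted): 84 × 244, A = 20 496 mm², y = 135 mm, Ī = 101 687 488 mm⁴.
By symmetry the centroid is at mid-height, ȳ = 135 mm.
All pieces are centred on the horizontal centroidal axis, so I = ΣĪ (holes subtracted) = 78 740 012 mm⁴.
Extreme fibre distance c = 135 mm; S = I/c = 583 259 mm³.

S_x ≈ 5.83 × 10⁵ mm³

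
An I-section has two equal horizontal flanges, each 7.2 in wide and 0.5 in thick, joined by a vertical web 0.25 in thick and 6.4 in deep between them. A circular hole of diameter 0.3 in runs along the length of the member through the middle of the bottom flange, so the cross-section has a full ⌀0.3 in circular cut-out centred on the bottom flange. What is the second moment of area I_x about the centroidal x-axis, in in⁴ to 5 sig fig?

Split into non-overlapping primitives; take the origin at the lower-left of the bounding box.
Bottom flange: 7.2 × 0.5, A = 3.6 in², y = 0.25 in, Ī = 0.075 in⁴.
Web: 0.25 × 6.4, A = 1.6 in², y = 3.7 in, Ī = 5.461333 in⁴.
Top flange: 7.2 × 0.5, A = 3.6 in², y = 7.15 in, Ī = 0.075 in⁴.
Hole (subtracted): ⌀0.3, A = 0.07068583 in², y = 0.25 in, Ī = 0.0003976078 in⁴.
Centroid: ȳ = ΣA·y / ΣA = 3.727936 in.
Transfer each piece to the centroidal x-axis using Ī + A·d² with d = y − 3.727936:
  bottom flange: d = -3.477936 in → contributes +43.62075 in⁴
  web: d = -0.02793646 in → contributes +5.462582 in⁴
  top flange: d = 3.422064 in → contributes +42.23287 in⁴
  hole: d = -3.477936 in → contributes −0.8554164 in⁴
Total I = 90.46078 in⁴.

I_x ≈ 90.461 in⁴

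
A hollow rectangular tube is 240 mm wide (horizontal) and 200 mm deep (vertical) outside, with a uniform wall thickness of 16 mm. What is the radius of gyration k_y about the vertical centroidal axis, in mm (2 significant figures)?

Treat the section as a set of non-overlapping primitives; coordinates are from the bounding-box lower-left.
Outer rectangle: 240 × 200, A = 48 000 mm², x = 120 mm, Ī = 230 400 000 mm⁴.
Inner void (subtracted): 208 × 168, A = 34 944 mm², x = 120 mm, Ī = 125 984 768 mm⁴.
By symmetry the centroid is at mid-width, x̄ = 120 mm.
All pieces are centred on the vertical centroidal axis, so I = ΣĪ (holes subtracted) = 104 415 232 mm⁴.
Radius of gyration: k = √(I/A) = √(104 415 232 / 13 056) = 89.43 mm.

k_y ≈ 89 mm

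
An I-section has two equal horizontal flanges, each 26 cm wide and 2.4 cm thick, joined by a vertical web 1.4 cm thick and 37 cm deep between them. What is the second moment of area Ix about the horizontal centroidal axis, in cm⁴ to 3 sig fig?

Ix ≈ 5.44 × 10⁴ cm⁴

Break the section into simple shapes (no overlaps), measuring from the bottom-left corner of the bounding box.
Bottom flange: 26 × 2.4, A = 62.4 cm², y = 1.2 cm, Ī = 29.952 cm⁴.
Web: 1.4 × 37, A = 51.8 cm², y = 20.9 cm, Ī = 5909.5 cm⁴.
Top flange: 26 × 2.4, A = 62.4 cm², y = 40.6 cm, Ī = 29.952 cm⁴.
By symmetry the centroid is at mid-height, ȳ = 20.9 cm.
Transfer each piece to the horizontal centroidal axis using Ī + A·d² with d = y − 20.9:
  bottom flange: d = -19.7 cm → contributes +24 247 cm⁴
  web: d = 0 cm → contributes +5909.5 cm⁴
  top flange: d = 19.7 cm → contributes +24 247 cm⁴
Total I = 54 403 cm⁴.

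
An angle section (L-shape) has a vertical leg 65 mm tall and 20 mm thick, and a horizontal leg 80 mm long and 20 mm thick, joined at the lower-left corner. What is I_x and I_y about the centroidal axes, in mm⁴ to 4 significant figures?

I_x ≈ 8.136 × 10⁵ mm⁴, I_y ≈ 1.402 × 10⁶ mm⁴

Split into non-overlapping primitives; take the origin at the lower-left of the bounding box.
Vertical leg: 20 × 65, A = 1 300 mm², y = 32.5 mm, Ī = 457 708 mm⁴.
Horizontal leg (remainder): 60 × 20, A = 1 200 mm², y = 10 mm, Ī = 40 000 mm⁴.
Centroid: ȳ = ΣA·y / ΣA = 21.7 mm.
Transfer each piece to the centroidal x-axis using Ī + A·d² with d = y − 21.7:
  vertical leg: d = 10.8 mm → contributes +609 340 mm⁴
  horizontal leg (remainder): d = -11.7 mm → contributes +204 268 mm⁴
Total I = 813 608 mm⁴.
For the y-axis: x̄ = 29.2 mm.
Repeating about the centroidal y-axis gives I_y = 1 401 733 mm⁴.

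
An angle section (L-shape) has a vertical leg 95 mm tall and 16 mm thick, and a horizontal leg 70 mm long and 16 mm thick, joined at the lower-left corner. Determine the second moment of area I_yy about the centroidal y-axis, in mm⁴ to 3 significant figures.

Decompose the section into non-overlapping parts with the origin at the bottom-left of its bounding rectangle.
Vertical leg: 16 × 95, A = 1 520 mm², x = 8 mm, Ī = 32 427 mm⁴.
Horizontal leg (remainder): 54 × 16, A = 864 mm², x = 43 mm, Ī = 209 952 mm⁴.
Centroid: x̄ = ΣA·x / ΣA = 20.685 mm.
Transfer each piece to the centroidal y-axis using Ī + A·d² with d = x − 20.685:
  vertical leg: d = -12.685 mm → contributes +276 992 mm⁴
  horizontal leg (remainder): d = 22.315 mm → contributes +640 206 mm⁴
Total I = 917 197 mm⁴.

I_yy ≈ 9.17 × 10⁵ mm⁴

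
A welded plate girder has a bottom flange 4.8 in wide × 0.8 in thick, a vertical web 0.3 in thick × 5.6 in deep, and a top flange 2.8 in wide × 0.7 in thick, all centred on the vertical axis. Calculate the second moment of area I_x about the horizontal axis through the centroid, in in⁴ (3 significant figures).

I_x ≈ 58.4 in⁴

Break the section into simple shapes (no overlaps), measuring from the bottom-left corner of the bounding box.
Bottom plate: 4.8 × 0.8, A = 3.84 in², y = 0.4 in, Ī = 0.2048 in⁴.
Web plate: 0.3 × 5.6, A = 1.68 in², y = 3.6 in, Ī = 4.3904 in⁴.
Top plate: 2.8 × 0.7, A = 1.96 in², y = 6.75 in, Ī = 0.080033 in⁴.
Centroid: ȳ = ΣA·y / ΣA = 2.7826 in.
Transfer each piece to the horizontal axis through the centroid using Ī + A·d² with d = y − 2.7826:
  bottom plate: d = -2.3826 in → contributes +22.004 in⁴
  web plate: d = 0.81738 in → contributes +5.5128 in⁴
  top plate: d = 3.9674 in → contributes +30.931 in⁴
Total I = 58.447 in⁴.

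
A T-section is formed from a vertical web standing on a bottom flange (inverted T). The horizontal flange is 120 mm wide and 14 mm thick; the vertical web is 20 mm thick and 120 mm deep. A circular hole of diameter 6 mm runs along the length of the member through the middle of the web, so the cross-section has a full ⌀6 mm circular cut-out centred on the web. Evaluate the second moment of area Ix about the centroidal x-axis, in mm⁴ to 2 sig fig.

Split into non-overlapping primitives; take the origin at the lower-left of the bounding box.
Flange: 120 × 14, A = 1 680 mm², y = 7 mm, Ī = 27 440 mm⁴.
Web: 20 × 120, A = 2 400 mm², y = 74 mm, Ī = 2 880 000 mm⁴.
Hole (subtracted): ⌀6, A = 28.27 mm², y = 74 mm, Ī = 63.62 mm⁴.
Centroid: ȳ = ΣA·y / ΣA = 46.22 mm.
Transfer each piece to the centroidal x-axis using Ī + A·d² with d = y − 46.22:
  flange: d = -39.22 mm → contributes +2 611 531 mm⁴
  web: d = 27.78 mm → contributes +4 732 249 mm⁴
  hole: d = 27.78 mm → contributes −21 885 mm⁴
Total I = 7 321 895 mm⁴.

Ix ≈ 7.3 × 10⁶ mm⁴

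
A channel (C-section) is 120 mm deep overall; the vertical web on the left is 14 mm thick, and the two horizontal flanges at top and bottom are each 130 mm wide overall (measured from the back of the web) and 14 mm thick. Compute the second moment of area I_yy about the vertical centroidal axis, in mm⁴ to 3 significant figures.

Break the section into simple shapes (no overlaps), measuring from the bottom-left corner of the bounding box.
Web: 14 × 120, A = 1 680 mm², x = 7 mm, Ī = 27 440 mm⁴.
Top flange (beyond web): 116 × 14, A = 1 624 mm², x = 72 mm, Ī = 1 821 045 mm⁴.
Bottom flange (beyond web): 116 × 14, A = 1 624 mm², x = 72 mm, Ī = 1 821 045 mm⁴.
Centroid: x̄ = ΣA·x / ΣA = 49.841 mm.
Transfer each piece to the vertical centroidal axis using Ī + A·d² with d = x − 49.841:
  web: d = -42.841 mm → contributes +3 110 817 mm⁴
  top flange (beyond web): d = 22.159 mm → contributes +2 618 470 mm⁴
  bottom flange (beyond web): d = 22.159 mm → contributes +2 618 470 mm⁴
Total I = 8 347 758 mm⁴.

I_yy ≈ 8.35 × 10⁶ mm⁴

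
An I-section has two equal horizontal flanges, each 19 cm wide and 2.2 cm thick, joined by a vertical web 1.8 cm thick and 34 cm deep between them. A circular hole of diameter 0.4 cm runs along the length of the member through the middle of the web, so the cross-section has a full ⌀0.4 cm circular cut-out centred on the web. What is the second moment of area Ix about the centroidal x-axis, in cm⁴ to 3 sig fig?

Decompose the section into non-overlapping parts with the origin at the bottom-left of its bounding rectangle.
Bottom flange: 19 × 2.2, A = 41.8 cm², y = 1.1 cm, Ī = 16.859 cm⁴.
Web: 1.8 × 34, A = 61.2 cm², y = 19.2 cm, Ī = 5895.6 cm⁴.
Top flange: 19 × 2.2, A = 41.8 cm², y = 37.3 cm, Ī = 16.859 cm⁴.
Hole (subtracted): ⌀0.4, A = 0.12566 cm², y = 19.2 cm, Ī = 0.0012566 cm⁴.
By symmetry the centroid is at mid-height, ȳ = 19.2 cm.
Transfer each piece to the centroidal x-axis using Ī + A·d² with d = y − 19.2:
  bottom flange: d = -18.1 cm → contributes +13 711 cm⁴
  web: d = 0 cm → contributes +5895.6 cm⁴
  top flange: d = 18.1 cm → contributes +13 711 cm⁴
  hole: d = 0 cm → contributes −0.0012566 cm⁴
Total I = 33 318 cm⁴.

Ix ≈ 3.33 × 10⁴ cm⁴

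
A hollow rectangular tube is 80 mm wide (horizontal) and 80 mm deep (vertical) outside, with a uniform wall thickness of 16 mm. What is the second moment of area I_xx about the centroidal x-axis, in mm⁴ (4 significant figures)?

I_xx ≈ 2.971 × 10⁶ mm⁴

Treat the section as a set of non-overlapping primitives; coordinates are from the bounding-box lower-left.
Outer rectangle: 80 × 80, A = 6 400 mm², y = 40 mm, Ī = 3 413 333 mm⁴.
Inner void (subtracted): 48 × 48, A = 2 304 mm², y = 40 mm, Ī = 442 368 mm⁴.
By symmetry the centroid is at mid-height, ȳ = 40 mm.
All pieces are centred on the centroidal x-axis, so I = ΣĪ (holes subtracted) = 2 970 965 mm⁴.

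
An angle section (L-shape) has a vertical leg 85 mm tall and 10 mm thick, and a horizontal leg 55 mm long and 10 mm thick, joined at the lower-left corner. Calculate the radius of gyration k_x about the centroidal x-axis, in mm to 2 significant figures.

k_x ≈ 27 mm

Decompose the section into non-overlapping parts with the origin at the bottom-left of its bounding rectangle.
Vertical leg: 10 × 85, A = 850 mm², y = 42.5 mm, Ī = 511 771 mm⁴.
Horizontal leg (remainder): 45 × 10, A = 450 mm², y = 5 mm, Ī = 3 750 mm⁴.
Centroid: ȳ = ΣA·y / ΣA = 29.52 mm.
Transfer each piece to the centroidal x-axis using Ī + A·d² with d = y − 29.52:
  vertical leg: d = 12.98 mm → contributes +654 996 mm⁴
  horizontal leg (remainder): d = -24.52 mm → contributes +274 287 mm⁴
Total I = 929 283 mm⁴.
Radius of gyration: k = √(I/A) = √(929 283 / 1 300) = 26.74 mm.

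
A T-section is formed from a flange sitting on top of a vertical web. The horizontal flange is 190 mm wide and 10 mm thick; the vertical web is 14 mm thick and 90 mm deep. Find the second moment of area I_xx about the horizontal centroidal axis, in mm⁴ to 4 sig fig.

Decompose the section into non-overlapping parts with the origin at the bottom-left of its bounding rectangle.
Flange: 190 × 10, A = 1 900 mm², y = 95 mm, Ī = 15833.3 mm⁴.
Web: 14 × 90, A = 1 260 mm², y = 45 mm, Ī = 850 500 mm⁴.
Centroid: ȳ = ΣA·y / ΣA = 75.0633 mm.
Transfer each piece to the horizontal centroidal axis using Ī + A·d² with d = y − 75.0633:
  flange: d = 19.9367 mm → contributes +771 031 mm⁴
  web: d = -30.0633 mm → contributes +1 989 290 mm⁴
Total I = 2 760 321 mm⁴.

I_xx ≈ 2.760 × 10⁶ mm⁴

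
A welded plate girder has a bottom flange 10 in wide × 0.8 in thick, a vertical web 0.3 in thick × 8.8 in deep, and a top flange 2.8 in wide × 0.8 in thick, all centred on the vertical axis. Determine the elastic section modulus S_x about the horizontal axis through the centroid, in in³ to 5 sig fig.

Treat the section as a set of non-overlapping primitives; coordinates are from the bounding-box lower-left.
Bottom plate: 10 × 0.8, A = 8 in², y = 0.4 in, Ī = 0.4266667 in⁴.
Web plate: 0.3 × 8.8, A = 2.64 in², y = 5.2 in, Ī = 17.0368 in⁴.
Top plate: 2.8 × 0.8, A = 2.24 in², y = 10 in, Ī = 0.1194667 in⁴.
Centroid: ȳ = ΣA·y / ΣA = 3.053416 in.
Transfer each piece to the horizontal axis through the centroid using Ī + A·d² with d = y − 3.053416:
  bottom plate: d = -2.653416 in → contributes +56.7516 in⁴
  web plate: d = 2.146584 in → contributes +29.20145 in⁴
  top plate: d = 6.946584 in → contributes +108.2107 in⁴
Total I = 194.1638 in⁴.
Extreme fibre distance c = 7.346584 in; S = I/c = 26.42913 in³.

S_x ≈ 26.429 in³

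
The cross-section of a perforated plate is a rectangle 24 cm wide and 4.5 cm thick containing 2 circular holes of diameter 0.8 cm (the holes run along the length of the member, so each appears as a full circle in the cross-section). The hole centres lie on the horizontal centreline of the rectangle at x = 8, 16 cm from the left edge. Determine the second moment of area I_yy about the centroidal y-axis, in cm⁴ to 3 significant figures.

Break the section into simple shapes (no overlaps), measuring from the bottom-left corner of the bounding box.
Plate: 24 × 4.5, A = 108 cm², x = 12 cm, Ī = 5 184 cm⁴.
Hole 1 (subtracted): ⌀0.8, A = 0.50265 cm², x = 8 cm, Ī = 0.020106 cm⁴.
Hole 2 (subtracted): ⌀0.8, A = 0.50265 cm², x = 16 cm, Ī = 0.020106 cm⁴.
By symmetry the centroid is at mid-width, x̄ = 12 cm.
Transfer each piece to the centroidal y-axis using Ī + A·d² with d = x − 12:
  plate: d = 0 cm → contributes +5 184 cm⁴
  hole 1: d = -4 cm → contributes −8.0626 cm⁴
  hole 2: d = 4 cm → contributes −8.0626 cm⁴
Total I = 5167.9 cm⁴.

I_yy ≈ 5170 cm⁴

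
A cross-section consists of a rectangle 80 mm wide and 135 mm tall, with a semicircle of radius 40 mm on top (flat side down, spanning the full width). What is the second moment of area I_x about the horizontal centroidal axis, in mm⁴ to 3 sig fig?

Decompose the section into non-overlapping parts with the origin at the bottom-left of its bounding rectangle.
Rectangular body: 80 × 135, A = 10 800 mm², y = 67.5 mm, Ī = 16 402 500 mm⁴.
Semicircular cap: semicircle r = 40, A = 2513.3 mm², y = 151.98 mm, Ī = 280 978 mm⁴.
Centroid: ȳ = ΣA·y / ΣA = 83.447 mm.
Transfer each piece to the horizontal centroidal axis using Ī + A·d² with d = y − 83.447:
  rectangular body: d = -15.947 mm → contributes +19 149 166 mm⁴
  semicircular cap: d = 68.529 mm → contributes +12 083 905 mm⁴
Total I = 31 233 071 mm⁴.

I_x ≈ 3.12 × 10⁷ mm⁴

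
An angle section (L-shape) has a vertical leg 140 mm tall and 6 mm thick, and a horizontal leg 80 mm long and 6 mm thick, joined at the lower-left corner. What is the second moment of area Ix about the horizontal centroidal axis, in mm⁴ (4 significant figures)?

Ix ≈ 2.677 × 10⁶ mm⁴

Decompose the section into non-overlapping parts with the origin at the bottom-left of its bounding rectangle.
Vertical leg: 6 × 140, A = 840 mm², y = 70 mm, Ī = 1 372 000 mm⁴.
Horizontal leg (remainder): 74 × 6, A = 444 mm², y = 3 mm, Ī = 1 332 mm⁴.
Centroid: ȳ = ΣA·y / ΣA = 46.8318 mm.
Transfer each piece to the horizontal centroidal axis using Ī + A·d² with d = y − 46.8318:
  vertical leg: d = 23.1682 mm → contributes +1 822 884 mm⁴
  horizontal leg (remainder): d = -43.8318 mm → contributes +854 356 mm⁴
Total I = 2 677 240 mm⁴.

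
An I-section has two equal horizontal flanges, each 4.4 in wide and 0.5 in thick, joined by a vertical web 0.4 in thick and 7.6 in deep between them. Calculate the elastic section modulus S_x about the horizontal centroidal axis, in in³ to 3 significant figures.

Break the section into simple shapes (no overlaps), measuring from the bottom-left corner of the bounding box.
Bottom flange: 4.4 × 0.5, A = 2.2 in², y = 0.25 in, Ī = 0.045833 in⁴.
Web: 0.4 × 7.6, A = 3.04 in², y = 4.3 in, Ī = 14.633 in⁴.
Top flange: 4.4 × 0.5, A = 2.2 in², y = 8.35 in, Ī = 0.045833 in⁴.
By symmetry the centroid is at mid-height, ȳ = 4.3 in.
Transfer each piece to the horizontal centroidal axis using Ī + A·d² with d = y − 4.3:
  bottom flange: d = -4.05 in → contributes +36.131 in⁴
  web: d = 0 in → contributes +14.633 in⁴
  top flange: d = 4.05 in → contributes +36.131 in⁴
Total I = 86.895 in⁴.
Extreme fibre distance c = 4.3 in; S = I/c = 20.208 in³.

S_x ≈ 20.2 in³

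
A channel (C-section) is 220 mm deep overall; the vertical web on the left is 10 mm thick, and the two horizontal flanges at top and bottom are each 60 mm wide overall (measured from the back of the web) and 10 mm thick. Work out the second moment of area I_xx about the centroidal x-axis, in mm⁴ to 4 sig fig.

Decompose the section into non-overlapping parts with the origin at the bottom-left of its bounding rectangle.
Web: 10 × 220, A = 2 200 mm², y = 110 mm, Ī = 8 873 333 mm⁴.
Top flange (beyond web): 50 × 10, A = 500 mm², y = 215 mm, Ī = 4166.67 mm⁴.
Bottom flange (beyond web): 50 × 10, A = 500 mm², y = 5 mm, Ī = 4166.67 mm⁴.
By symmetry the centroid is at mid-height, ȳ = 110 mm.
Transfer each piece to the centroidal x-axis using Ī + A·d² with d = y − 110:
  web: d = 0 mm → contributes +8 873 333 mm⁴
  top flange (beyond web): d = 105 mm → contributes +5 516 667 mm⁴
  bottom flange (beyond web): d = -105 mm → contributes +5 516 667 mm⁴
Total I = 19 906 667 mm⁴.

I_xx ≈ 1.991 × 10⁷ mm⁴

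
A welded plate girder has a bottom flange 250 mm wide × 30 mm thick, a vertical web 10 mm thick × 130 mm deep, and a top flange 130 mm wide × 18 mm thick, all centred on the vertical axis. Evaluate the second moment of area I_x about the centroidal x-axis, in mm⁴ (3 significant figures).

I_x ≈ 4.69 × 10⁷ mm⁴

Break the section into simple shapes (no overlaps), measuring from the bottom-left corner of the bounding box.
Bottom plate: 250 × 30, A = 7 500 mm², y = 15 mm, Ī = 562 500 mm⁴.
Web plate: 10 × 130, A = 1 300 mm², y = 95 mm, Ī = 1 830 833 mm⁴.
Top plate: 130 × 18, A = 2 340 mm², y = 169 mm, Ī = 63 180 mm⁴.
Centroid: ȳ = ΣA·y / ΣA = 56.684 mm.
Transfer each piece to the centroidal x-axis using Ī + A·d² with d = y − 56.684:
  bottom plate: d = -41.684 mm → contributes +13 594 182 mm⁴
  web plate: d = 38.316 mm → contributes +3 739 382 mm⁴
  top plate: d = 112.32 mm → contributes +29 581 997 mm⁴
Total I = 46 915 561 mm⁴.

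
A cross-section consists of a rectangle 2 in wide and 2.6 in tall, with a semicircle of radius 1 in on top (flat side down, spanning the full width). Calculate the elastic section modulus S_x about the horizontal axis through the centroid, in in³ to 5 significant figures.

Split into non-overlapping primitives; take the origin at the lower-left of the bounding box.
Rectangular body: 2 × 2.6, A = 5.2 in², y = 1.3 in, Ī = 2.929333 in⁴.
Semicircular cap: semicircle r = 1, A = 1.570796 in², y = 3.024413 in, Ī = 0.109757 in⁴.
Centroid: ȳ = ΣA·y / ΣA = 1.700057 in.
Transfer each piece to the horizontal axis through the centroid using Ī + A·d² with d = y − 1.700057:
  rectangular body: d = -0.4000566 in → contributes +3.761569 in⁴
  semicircular cap: d = 1.324357 in → contributes +2.864809 in⁴
Total I = 6.626377 in⁴.
Extreme fibre distance c = 1.899943 in; S = I/c = 3.487671 in³.

S_x ≈ 3.4877 in³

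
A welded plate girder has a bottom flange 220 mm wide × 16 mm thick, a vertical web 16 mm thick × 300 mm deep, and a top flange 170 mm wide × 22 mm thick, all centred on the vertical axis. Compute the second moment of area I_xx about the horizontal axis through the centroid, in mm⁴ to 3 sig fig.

I_xx ≈ 2.21 × 10⁸ mm⁴

Decompose the section into non-overlapping parts with the origin at the bottom-left of its bounding rectangle.
Bottom plate: 220 × 16, A = 3 520 mm², y = 8 mm, Ī = 75 093 mm⁴.
Web plate: 16 × 300, A = 4 800 mm², y = 166 mm, Ī = 36 000 000 mm⁴.
Top plate: 170 × 22, A = 3 740 mm², y = 327 mm, Ī = 150 847 mm⁴.
Centroid: ȳ = ΣA·y / ΣA = 169.81 mm.
Transfer each piece to the horizontal axis through the centroid using Ī + A·d² with d = y − 169.81:
  bottom plate: d = -161.81 mm → contributes +92 240 375 mm⁴
  web plate: d = -3.8126 mm → contributes +36 069 773 mm⁴
  top plate: d = 157.19 mm → contributes +92 558 309 mm⁴
Total I = 220 868 456 mm⁴.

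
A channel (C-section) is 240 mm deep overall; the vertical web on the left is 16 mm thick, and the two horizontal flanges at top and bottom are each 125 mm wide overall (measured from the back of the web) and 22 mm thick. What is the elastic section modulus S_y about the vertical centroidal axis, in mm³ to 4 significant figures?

Break the section into simple shapes (no overlaps), measuring from the bottom-left corner of the bounding box.
Web: 16 × 240, A = 3 840 mm², x = 8 mm, Ī = 81 920 mm⁴.
Top flange (beyond web): 109 × 22, A = 2 398 mm², x = 70.5 mm, Ī = 2 374 220 mm⁴.
Bottom flange (beyond web): 109 × 22, A = 2 398 mm², x = 70.5 mm, Ī = 2 374 220 mm⁴.
Centroid: x̄ = ΣA·x / ΣA = 42.7094 mm.
Transfer each piece to the vertical centroidal axis using Ī + A·d² with d = x − 42.7094:
  web: d = -34.7094 mm → contributes +4 708 119 mm⁴
  top flange (beyond web): d = 27.7906 mm → contributes +4 226 243 mm⁴
  bottom flange (beyond web): d = 27.7906 mm → contributes +4 226 243 mm⁴
Total I = 13 160 605 mm⁴.
Extreme fibre distance c = 82.2906 mm; S = I/c = 159 928 mm³.

S_y ≈ 1.599 × 10⁵ mm³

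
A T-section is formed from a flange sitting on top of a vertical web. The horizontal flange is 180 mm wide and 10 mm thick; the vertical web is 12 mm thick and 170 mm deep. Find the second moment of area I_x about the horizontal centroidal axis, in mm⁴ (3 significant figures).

I_x ≈ 1.27 × 10⁷ mm⁴

Treat the section as a set of non-overlapping primitives; coordinates are from the bounding-box lower-left.
Flange: 180 × 10, A = 1 800 mm², y = 175 mm, Ī = 15 000 mm⁴.
Web: 12 × 170, A = 2 040 mm², y = 85 mm, Ī = 4 913 000 mm⁴.
Centroid: ȳ = ΣA·y / ΣA = 127.19 mm.
Transfer each piece to the horizontal centroidal axis using Ī + A·d² with d = y − 127.19:
  flange: d = 47.813 mm → contributes +4 129 863 mm⁴
  web: d = -42.188 mm → contributes +8 543 762 mm⁴
Total I = 12 673 625 mm⁴.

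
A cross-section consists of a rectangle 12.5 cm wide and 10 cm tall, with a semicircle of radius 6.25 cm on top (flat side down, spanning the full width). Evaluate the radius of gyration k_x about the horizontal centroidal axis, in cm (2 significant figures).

Split into non-overlapping primitives; take the origin at the lower-left of the bounding box.
Rectangular body: 12.5 × 10, A = 125 cm², y = 5 cm, Ī = 1 042 cm⁴.
Semicircular cap: semicircle r = 6.25, A = 61.36 cm², y = 12.65 cm, Ī = 167.5 cm⁴.
Centroid: ȳ = ΣA·y / ΣA = 7.52 cm.
Transfer each piece to the horizontal centroidal axis using Ī + A·d² with d = y − 7.52:
  rectangular body: d = -2.52 cm → contributes +1 835 cm⁴
  semicircular cap: d = 5.133 cm → contributes +1 784 cm⁴
Total I = 3 619 cm⁴.
Radius of gyration: k = √(I/A) = √(3 619 / 186.4) = 4.407 cm.

k_x ≈ 4.4 cm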